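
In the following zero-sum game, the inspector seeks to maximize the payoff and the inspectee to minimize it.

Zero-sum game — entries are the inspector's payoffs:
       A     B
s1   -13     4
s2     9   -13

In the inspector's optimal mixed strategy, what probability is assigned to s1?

22/39

Row minima are -13 and -13, so the inspector's maximin is -13; column maxima are 9 and 4, so the inspectee's minimax is 4. These differ, so the equilibrium is in mixed strategies.
Let the inspector play s1 with probability p. The inspectee is indifferent when −13p + 9(1−p) = 4p − 13(1−p), giving p = 22/39.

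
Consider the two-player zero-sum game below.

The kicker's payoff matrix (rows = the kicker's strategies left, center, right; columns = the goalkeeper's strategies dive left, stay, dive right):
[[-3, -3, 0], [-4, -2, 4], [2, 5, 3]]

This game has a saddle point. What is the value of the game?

Row minima: -3, -4, 2 → the kicker's maximin is 2.
Column maxima: 2, 5, 4 → the goalkeeper's minimax is 2.
They coincide at (right, dive left), so the value is 2.

2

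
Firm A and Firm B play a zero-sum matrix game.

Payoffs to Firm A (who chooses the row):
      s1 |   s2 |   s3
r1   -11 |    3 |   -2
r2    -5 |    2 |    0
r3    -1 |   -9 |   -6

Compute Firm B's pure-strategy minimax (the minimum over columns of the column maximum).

-1

The worst case (largest entry) in each column is s1: -1, s2: 3, s3: 0.
The best (smallest) of these is -1.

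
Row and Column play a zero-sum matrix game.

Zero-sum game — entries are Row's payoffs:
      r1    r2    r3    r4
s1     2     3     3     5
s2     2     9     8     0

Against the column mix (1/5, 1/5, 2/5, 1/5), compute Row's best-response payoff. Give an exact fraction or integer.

s1: (2)·(1/5) + (3)·(1/5) + (3)·(2/5) + (5)·(1/5) = 16/5.
s2: (2)·(1/5) + (9)·(1/5) + (8)·(2/5) + (0)·(1/5) = 27/5.
The best pure response is s2 with expected payoff 27/5.

27/5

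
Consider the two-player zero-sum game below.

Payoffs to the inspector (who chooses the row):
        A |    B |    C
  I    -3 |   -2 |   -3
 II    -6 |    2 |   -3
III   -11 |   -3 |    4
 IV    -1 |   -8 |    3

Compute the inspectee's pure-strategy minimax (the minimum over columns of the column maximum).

-1

The worst case (largest entry) in each column is A: -1, B: 2, C: 4.
The best (smallest) of these is -1.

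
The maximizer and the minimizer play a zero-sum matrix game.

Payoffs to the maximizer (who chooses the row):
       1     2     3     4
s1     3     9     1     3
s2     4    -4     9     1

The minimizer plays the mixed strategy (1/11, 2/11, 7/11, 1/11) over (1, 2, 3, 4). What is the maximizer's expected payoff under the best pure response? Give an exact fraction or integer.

s1: (3)·(1/11) + (9)·(2/11) + (1)·(7/11) + (3)·(1/11) = 31/11.
s2: (4)·(1/11) + (-4)·(2/11) + (9)·(7/11) + (1)·(1/11) = 60/11.
The best pure response is s2 with expected payoff 60/11.

60/11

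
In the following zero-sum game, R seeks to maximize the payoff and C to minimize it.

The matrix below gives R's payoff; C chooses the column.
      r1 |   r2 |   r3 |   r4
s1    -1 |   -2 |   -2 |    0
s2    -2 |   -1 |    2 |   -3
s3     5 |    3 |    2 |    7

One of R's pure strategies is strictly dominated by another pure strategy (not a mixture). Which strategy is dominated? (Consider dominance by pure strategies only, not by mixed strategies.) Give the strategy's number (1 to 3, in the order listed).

Compare s1 with s3: 5 > -1, 3 > -2, 2 > -2, 7 > 0.
So s3 strictly dominates s1 for R; s1 is strictly dominated.

1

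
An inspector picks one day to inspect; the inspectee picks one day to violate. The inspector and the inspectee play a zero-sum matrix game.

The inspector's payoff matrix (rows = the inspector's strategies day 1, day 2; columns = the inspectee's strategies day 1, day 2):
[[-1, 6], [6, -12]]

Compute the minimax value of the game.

24/25

Row minima are -1 and -12, so the inspector's maximin is -1; column maxima are 6 and 6, so the inspectee's minimax is 6. These differ, so the equilibrium is in mixed strategies.
Let the inspector play day 1 with probability p. The inspectee is indifferent when −p + 6(1−p) = 6p − 12(1−p), giving p = 18/25.
Let the inspectee play day 1 with probability q. The inspector is indifferent when −q + 6(1−q) = 6q − 12(1−q), giving q = 18/25.
The value is -1·(18/25) + (6)·(7/25) = 24/25.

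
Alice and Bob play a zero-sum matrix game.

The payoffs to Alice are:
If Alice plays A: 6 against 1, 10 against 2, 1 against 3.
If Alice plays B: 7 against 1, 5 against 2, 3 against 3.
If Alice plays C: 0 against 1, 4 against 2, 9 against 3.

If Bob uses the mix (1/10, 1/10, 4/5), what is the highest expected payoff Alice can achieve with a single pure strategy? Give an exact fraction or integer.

A: (6)·(1/10) + (10)·(1/10) + (1)·(4/5) = 12/5.
B: (7)·(1/10) + (5)·(1/10) + (3)·(4/5) = 18/5.
C: (0)·(1/10) + (4)·(1/10) + (9)·(4/5) = 38/5.
The best pure response is C with expected payoff 38/5.

38/5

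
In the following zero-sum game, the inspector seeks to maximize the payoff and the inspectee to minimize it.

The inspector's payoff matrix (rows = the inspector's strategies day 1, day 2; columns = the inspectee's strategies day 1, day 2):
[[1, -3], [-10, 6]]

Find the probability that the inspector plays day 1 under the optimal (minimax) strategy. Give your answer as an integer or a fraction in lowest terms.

4/5

Row minima are -3 and -10, so the inspector's maximin is -3; column maxima are 1 and 6, so the inspectee's minimax is 1. These differ, so the equilibrium is in mixed strategies.
Let the inspector play day 1 with probability p. The inspectee is indifferent when p − 10(1−p) = −3p + 6(1−p), giving p = 4/5.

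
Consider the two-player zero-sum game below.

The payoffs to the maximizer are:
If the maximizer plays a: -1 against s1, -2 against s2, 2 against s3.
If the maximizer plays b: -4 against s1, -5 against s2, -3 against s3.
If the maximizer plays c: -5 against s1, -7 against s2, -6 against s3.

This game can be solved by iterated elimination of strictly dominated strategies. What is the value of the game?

-2

Column s1 is strictly dominated by s2 for the minimizer (-2<-1, -5<-4, -7<-5); eliminate s1.
Row b is strictly dominated by row a (-2>-5, 2>-3); eliminate b.
Row c is strictly dominated by row a (-2>-7, 2>-6); eliminate c.
Column s3 is strictly dominated by s2 for the minimizer (-2<2); eliminate s3.
Only (a, s2) remains, with payoff -2.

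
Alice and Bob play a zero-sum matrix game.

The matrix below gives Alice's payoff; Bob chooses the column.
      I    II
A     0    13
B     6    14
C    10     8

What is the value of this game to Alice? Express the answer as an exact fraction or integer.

Row A is strictly dominated by row B, so Alice never plays it.
The remaining 2×2 game on (B, C) × (I, II) has no saddle point. Let Alice play B with probability p; indifference gives 6p + 10(1−p) = 14p + 8(1−p), so p = 1/5.
Similarly Bob's optimal q on I is 3/5, and the value is 6·(3/5) + (14)·(2/5) = 46/5.

46/5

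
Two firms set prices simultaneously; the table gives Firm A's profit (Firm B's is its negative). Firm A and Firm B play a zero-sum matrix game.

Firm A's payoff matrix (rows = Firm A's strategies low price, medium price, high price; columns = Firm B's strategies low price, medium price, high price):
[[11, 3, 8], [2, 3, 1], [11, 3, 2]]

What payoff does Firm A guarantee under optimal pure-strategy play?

Row minima: 3, 1, 2 → Firm A's maximin is 3.
Column maxima: 11, 3, 8 → Firm B's minimax is 3.
They coincide at (low price, medium price), so the value is 3.

3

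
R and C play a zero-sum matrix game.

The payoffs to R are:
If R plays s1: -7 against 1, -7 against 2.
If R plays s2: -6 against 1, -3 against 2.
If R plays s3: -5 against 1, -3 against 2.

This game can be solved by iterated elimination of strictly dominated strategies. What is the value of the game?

Row s1 is strictly dominated by row s2 (-6>-7, -3>-7); eliminate s1.
Column 2 is strictly dominated by 1 for C (-6<-3, -5<-3); eliminate 2.
Row s2 is strictly dominated by row s3 (-5>-6); eliminate s2.
Only (s3, 1) remains, with payoff -5.

-5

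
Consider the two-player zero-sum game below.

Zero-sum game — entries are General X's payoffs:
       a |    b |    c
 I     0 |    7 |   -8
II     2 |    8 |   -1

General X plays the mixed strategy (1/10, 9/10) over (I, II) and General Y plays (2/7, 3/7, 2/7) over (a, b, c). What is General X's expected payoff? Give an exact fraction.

Against (2/7, 3/7, 2/7), each row's expected payoff is I: 5/7; II: 26/7.
Taking the (1/10, 9/10)-weighted average: (1/10)·(5/7) + (9/10)·(26/7) = 239/70.

239/70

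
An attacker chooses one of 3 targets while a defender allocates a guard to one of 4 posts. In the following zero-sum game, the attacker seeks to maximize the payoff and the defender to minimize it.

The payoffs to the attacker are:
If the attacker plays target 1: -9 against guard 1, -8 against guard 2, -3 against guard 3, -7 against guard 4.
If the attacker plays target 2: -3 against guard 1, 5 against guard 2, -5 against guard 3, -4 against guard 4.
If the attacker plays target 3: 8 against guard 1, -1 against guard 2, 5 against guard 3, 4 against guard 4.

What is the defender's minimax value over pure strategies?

4

The worst case (largest entry) in each column is guard 1: 8, guard 2: 5, guard 3: 5, guard 4: 4.
The best (smallest) of these is 4.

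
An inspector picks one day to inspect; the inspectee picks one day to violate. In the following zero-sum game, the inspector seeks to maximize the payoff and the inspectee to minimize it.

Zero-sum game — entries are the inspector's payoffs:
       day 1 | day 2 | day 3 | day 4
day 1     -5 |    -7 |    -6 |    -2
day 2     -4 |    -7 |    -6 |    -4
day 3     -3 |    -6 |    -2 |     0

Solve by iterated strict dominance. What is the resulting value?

-6

Column day 3 is strictly dominated by day 2 for the inspectee (-7<-6, -7<-6, -6<-2); eliminate day 3.
Column day 1 is strictly dominated by day 2 for the inspectee (-7<-5, -7<-4, -6<-3); eliminate day 1.
Column day 4 is strictly dominated by day 2 for the inspectee (-7<-2, -7<-4, -6<0); eliminate day 4.
Row day 1 is strictly dominated by row day 3 (-6>-7); eliminate day 1.
Row day 2 is strictly dominated by row day 3 (-6>-7); eliminate day 2.
Only (day 3, day 2) remains, with payoff -6.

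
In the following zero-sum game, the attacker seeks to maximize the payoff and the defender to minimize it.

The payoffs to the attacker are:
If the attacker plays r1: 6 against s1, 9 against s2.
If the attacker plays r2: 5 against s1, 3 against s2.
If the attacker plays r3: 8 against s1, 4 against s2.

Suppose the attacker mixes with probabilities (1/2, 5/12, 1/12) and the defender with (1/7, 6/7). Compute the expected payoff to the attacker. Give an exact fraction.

169/28

Against (1/7, 6/7), each row's expected payoff is r1: 60/7; r2: 23/7; r3: 32/7.
Taking the (1/2, 5/12, 1/12)-weighted average: (1/2)·(60/7) + (5/12)·(23/7) + (1/12)·(32/7) = 169/28.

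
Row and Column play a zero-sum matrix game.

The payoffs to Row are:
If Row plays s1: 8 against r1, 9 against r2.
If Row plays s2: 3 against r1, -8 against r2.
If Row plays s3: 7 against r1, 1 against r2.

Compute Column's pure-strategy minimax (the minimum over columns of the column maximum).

8

The worst case (largest entry) in each column is r1: 8, r2: 9.
The best (smallest) of these is 8.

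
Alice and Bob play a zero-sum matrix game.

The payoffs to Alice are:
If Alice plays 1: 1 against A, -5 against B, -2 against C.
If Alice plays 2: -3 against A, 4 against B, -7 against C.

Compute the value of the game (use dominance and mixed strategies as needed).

-43/14

Column A is strictly dominated by C for Bob (it gives Alice more in every row).
The remaining 2×2 game on (1, 2) × (B, C) has no saddle point. Let Alice play 1 with probability p; indifference gives −5p + 4(1−p) = −2p − 7(1−p), so p = 11/14.
Similarly Bob's optimal q on B is 5/14, and the value is -5·(5/14) + (-2)·(9/14) = -43/14.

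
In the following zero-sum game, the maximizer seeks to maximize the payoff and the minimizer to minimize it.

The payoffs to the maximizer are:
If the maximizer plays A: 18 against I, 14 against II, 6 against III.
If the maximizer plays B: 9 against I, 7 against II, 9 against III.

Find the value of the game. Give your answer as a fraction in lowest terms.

42/5

Column I is strictly dominated by II for the minimizer (it gives the maximizer more in every row).
The remaining 2×2 game on (A, B) × (II, III) has no saddle point. Let the maximizer play A with probability p; indifference gives 14p + 7(1−p) = 6p + 9(1−p), so p = 1/5.
Similarly the minimizer's optimal q on II is 3/10, and the value is 14·(3/10) + (6)·(7/10) = 42/5.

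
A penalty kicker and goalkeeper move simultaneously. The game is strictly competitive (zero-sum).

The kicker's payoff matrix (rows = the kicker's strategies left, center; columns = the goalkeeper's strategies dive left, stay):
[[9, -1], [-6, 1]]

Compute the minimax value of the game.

3/17

Row minima are -1 and -6, so the kicker's maximin is -1; column maxima are 9 and 1, so the goalkeeper's minimax is 1. These differ, so the equilibrium is in mixed strategies.
Let the kicker play left with probability p. The goalkeeper is indifferent when 9p − 6(1−p) = −p + (1−p), giving p = 7/17.
Let the goalkeeper play dive left with probability q. The kicker is indifferent when 9q − (1−q) = −6q + (1−q), giving q = 2/17.
The value is 9·(2/17) + (-1)·(15/17) = 3/17.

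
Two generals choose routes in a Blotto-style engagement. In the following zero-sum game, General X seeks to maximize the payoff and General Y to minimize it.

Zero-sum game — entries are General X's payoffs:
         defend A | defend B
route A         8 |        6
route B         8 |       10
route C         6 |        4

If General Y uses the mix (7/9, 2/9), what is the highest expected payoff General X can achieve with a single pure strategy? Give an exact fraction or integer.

76/9

route A: (8)·(7/9) + (6)·(2/9) = 68/9.
route B: (8)·(7/9) + (10)·(2/9) = 76/9.
route C: (6)·(7/9) + (4)·(2/9) = 50/9.
The best pure response is route B with expected payoff 76/9.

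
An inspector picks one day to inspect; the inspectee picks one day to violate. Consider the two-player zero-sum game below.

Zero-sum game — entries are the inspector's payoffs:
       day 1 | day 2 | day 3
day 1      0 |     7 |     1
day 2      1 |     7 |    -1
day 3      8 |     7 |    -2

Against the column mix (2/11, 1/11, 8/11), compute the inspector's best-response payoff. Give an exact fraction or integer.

day 1: (0)·(2/11) + (7)·(1/11) + (1)·(8/11) = 15/11.
day 2: (1)·(2/11) + (7)·(1/11) + (-1)·(8/11) = 1/11.
day 3: (8)·(2/11) + (7)·(1/11) + (-2)·(8/11) = 7/11.
The best pure response is day 1 with expected payoff 15/11.

15/11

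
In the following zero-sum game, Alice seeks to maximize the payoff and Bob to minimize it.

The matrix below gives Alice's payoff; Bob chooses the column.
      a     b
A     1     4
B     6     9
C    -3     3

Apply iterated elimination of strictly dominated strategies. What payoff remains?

Column b is strictly dominated by a for Bob (1<4, 6<9, -3<3); eliminate b.
Row A is strictly dominated by row B (6>1); eliminate A.
Row C is strictly dominated by row B (6>-3); eliminate C.
Only (B, a) remains, with payoff 6.

6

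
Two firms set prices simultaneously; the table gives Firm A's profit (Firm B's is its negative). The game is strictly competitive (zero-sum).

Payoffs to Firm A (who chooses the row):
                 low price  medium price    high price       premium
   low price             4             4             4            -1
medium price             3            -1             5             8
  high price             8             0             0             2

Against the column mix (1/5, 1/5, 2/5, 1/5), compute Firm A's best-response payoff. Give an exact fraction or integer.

low price: (4)·(1/5) + (4)·(1/5) + (4)·(2/5) + (-1)·(1/5) = 3.
medium price: (3)·(1/5) + (-1)·(1/5) + (5)·(2/5) + (8)·(1/5) = 4.
high price: (8)·(1/5) + (0)·(1/5) + (0)·(2/5) + (2)·(1/5) = 2.
The best pure response is medium price with expected payoff 4.

4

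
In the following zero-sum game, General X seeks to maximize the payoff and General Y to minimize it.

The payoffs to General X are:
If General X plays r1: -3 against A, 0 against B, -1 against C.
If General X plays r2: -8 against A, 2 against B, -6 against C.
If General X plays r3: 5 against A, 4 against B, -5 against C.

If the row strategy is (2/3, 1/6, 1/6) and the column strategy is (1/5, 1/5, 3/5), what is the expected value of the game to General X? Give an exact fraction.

-9/5

Against (1/5, 1/5, 3/5), each row's expected payoff is r1: -6/5; r2: -24/5; r3: -6/5.
Taking the (2/3, 1/6, 1/6)-weighted average: (2/3)·(-6/5) + (1/6)·(-24/5) + (1/6)·(-6/5) = -9/5.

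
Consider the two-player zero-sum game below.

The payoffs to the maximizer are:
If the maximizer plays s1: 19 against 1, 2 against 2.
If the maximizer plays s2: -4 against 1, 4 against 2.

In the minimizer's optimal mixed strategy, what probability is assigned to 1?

2/25

Row minima are 2 and -4, so the maximizer's maximin is 2; column maxima are 19 and 4, so the minimizer's minimax is 4. These differ, so the equilibrium is in mixed strategies.
Let the minimizer play 1 with probability q. The maximizer is indifferent when 19q + 2(1−q) = −4q + 4(1−q), giving q = 2/25.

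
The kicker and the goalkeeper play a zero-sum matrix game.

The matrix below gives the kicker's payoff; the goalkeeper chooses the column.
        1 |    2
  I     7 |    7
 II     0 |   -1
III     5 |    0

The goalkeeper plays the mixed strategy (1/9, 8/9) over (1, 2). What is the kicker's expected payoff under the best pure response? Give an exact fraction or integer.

I: (7)·(1/9) + (7)·(8/9) = 7.
II: (0)·(1/9) + (-1)·(8/9) = -8/9.
III: (5)·(1/9) + (0)·(8/9) = 5/9.
The best pure response is I with expected payoff 7.

7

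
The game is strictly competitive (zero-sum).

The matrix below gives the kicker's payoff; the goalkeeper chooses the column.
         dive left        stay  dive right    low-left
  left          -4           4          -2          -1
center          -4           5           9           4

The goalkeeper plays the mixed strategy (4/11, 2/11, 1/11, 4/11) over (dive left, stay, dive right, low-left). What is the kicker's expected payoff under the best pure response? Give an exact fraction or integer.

left: (-4)·(4/11) + (4)·(2/11) + (-2)·(1/11) + (-1)·(4/11) = -14/11.
center: (-4)·(4/11) + (5)·(2/11) + (9)·(1/11) + (4)·(4/11) = 19/11.
The best pure response is center with expected payoff 19/11.

19/11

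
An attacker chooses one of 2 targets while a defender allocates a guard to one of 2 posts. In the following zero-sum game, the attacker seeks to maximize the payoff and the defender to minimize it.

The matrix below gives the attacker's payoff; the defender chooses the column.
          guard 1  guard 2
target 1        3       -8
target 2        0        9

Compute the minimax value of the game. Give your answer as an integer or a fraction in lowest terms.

Row minima are -8 and 0, so the attacker's maximin is 0; column maxima are 3 and 9, so the defender's minimax is 3. These differ, so the equilibrium is in mixed strategies.
Let the attacker play target 1 with probability p. The defender is indifferent when 3p = −8p + 9(1−p), giving p = 9/20.
Let the defender play guard 1 with probability q. The attacker is indifferent when 3q − 8(1−q) = 9(1−q), giving q = 17/20.
The value is 3·(17/20) + (-8)·(3/20) = 27/20.

27/20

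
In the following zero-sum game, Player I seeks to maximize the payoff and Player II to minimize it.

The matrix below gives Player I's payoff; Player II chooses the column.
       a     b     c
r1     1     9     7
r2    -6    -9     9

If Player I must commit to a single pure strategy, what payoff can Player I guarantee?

The worst-case payoff for each row is r1: 1, r2: -9.
The best of these is 1.

1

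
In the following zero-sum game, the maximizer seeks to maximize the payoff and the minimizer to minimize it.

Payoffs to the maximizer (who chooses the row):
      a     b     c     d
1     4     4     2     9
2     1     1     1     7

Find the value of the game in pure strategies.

2

Row minima: 2, 1 → the maximizer's maximin is 2.
Column maxima: 4, 4, 2, 9 → the minimizer's minimax is 2.
They coincide at (1, c), so the value is 2.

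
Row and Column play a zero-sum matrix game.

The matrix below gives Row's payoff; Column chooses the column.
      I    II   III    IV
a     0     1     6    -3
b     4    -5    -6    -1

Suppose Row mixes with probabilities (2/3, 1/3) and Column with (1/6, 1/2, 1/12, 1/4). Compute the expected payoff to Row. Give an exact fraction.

-25/36

Against (1/6, 1/2, 1/12, 1/4), each row's expected payoff is a: 1/4; b: -31/12.
Taking the (2/3, 1/3)-weighted average: (2/3)·(1/4) + (1/3)·(-31/12) = -25/36.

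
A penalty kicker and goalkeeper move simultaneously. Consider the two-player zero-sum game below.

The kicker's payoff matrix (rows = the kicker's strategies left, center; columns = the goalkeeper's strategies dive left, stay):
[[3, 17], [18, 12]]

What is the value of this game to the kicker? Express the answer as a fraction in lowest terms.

Row minima are 3 and 12, so the kicker's maximin is 12; column maxima are 18 and 17, so the goalkeeper's minimax is 17. These differ, so the equilibrium is in mixed strategies.
Let the kicker play left with probability p. The goalkeeper is indifferent when 3p + 18(1−p) = 17p + 12(1−p), giving p = 3/10.
Let the goalkeeper play dive left with probability q. The kicker is indifferent when 3q + 17(1−q) = 18q + 12(1−q), giving q = 1/4.
The value is 3·(1/4) + (17)·(3/4) = 27/2.

27/2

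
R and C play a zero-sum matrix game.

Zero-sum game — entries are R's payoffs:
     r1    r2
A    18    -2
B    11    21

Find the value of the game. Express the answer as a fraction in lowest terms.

Row minima are -2 and 11, so R's maximin is 11; column maxima are 18 and 21, so C's minimax is 18. These differ, so the equilibrium is in mixed strategies.
Let R play A with probability p. C is indifferent when 18p + 11(1−p) = −2p + 21(1−p), giving p = 1/3.
Let C play r1 with probability q. R is indifferent when 18q − 2(1−q) = 11q + 21(1−q), giving q = 23/30.
The value is 18·(23/30) + (-2)·(7/30) = 40/3.

40/3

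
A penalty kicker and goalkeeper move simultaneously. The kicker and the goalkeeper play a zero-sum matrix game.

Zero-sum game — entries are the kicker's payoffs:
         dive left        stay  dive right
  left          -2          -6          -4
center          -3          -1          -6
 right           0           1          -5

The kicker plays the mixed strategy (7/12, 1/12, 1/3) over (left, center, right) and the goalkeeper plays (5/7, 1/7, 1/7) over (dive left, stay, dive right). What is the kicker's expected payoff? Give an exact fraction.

-89/42

Against (5/7, 1/7, 1/7), each row's expected payoff is left: -20/7; center: -22/7; right: -4/7.
Taking the (7/12, 1/12, 1/3)-weighted average: (7/12)·(-20/7) + (1/12)·(-22/7) + (1/3)·(-4/7) = -89/42.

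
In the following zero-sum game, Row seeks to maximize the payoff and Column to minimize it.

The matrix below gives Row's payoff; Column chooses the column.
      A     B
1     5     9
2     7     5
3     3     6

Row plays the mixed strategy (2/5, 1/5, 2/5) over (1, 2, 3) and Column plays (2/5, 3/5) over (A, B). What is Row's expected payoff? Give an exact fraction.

Against (2/5, 3/5), each row's expected payoff is 1: 37/5; 2: 29/5; 3: 24/5.
Taking the (2/5, 1/5, 2/5)-weighted average: (2/5)·(37/5) + (1/5)·(29/5) + (2/5)·(24/5) = 151/25.

151/25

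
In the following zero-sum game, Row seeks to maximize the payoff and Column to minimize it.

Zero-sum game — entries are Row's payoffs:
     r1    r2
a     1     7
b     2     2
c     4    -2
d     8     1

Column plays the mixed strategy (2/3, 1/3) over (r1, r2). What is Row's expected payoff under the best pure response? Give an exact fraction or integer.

17/3

a: (1)·(2/3) + (7)·(1/3) = 3.
b: (2)·(2/3) + (2)·(1/3) = 2.
c: (4)·(2/3) + (-2)·(1/3) = 2.
d: (8)·(2/3) + (1)·(1/3) = 17/3.
The best pure response is d with expected payoff 17/3.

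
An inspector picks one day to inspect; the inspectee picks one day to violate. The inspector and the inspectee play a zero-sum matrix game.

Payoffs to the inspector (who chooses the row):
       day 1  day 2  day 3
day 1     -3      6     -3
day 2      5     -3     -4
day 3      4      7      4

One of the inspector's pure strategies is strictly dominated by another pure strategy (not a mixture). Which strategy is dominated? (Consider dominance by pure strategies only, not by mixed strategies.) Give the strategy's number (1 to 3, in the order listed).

Compare day 1 with day 3: 4 > -3, 7 > 6, 4 > -3.
So day 3 strictly dominates day 1 for the inspector; day 1 is strictly dominated.

1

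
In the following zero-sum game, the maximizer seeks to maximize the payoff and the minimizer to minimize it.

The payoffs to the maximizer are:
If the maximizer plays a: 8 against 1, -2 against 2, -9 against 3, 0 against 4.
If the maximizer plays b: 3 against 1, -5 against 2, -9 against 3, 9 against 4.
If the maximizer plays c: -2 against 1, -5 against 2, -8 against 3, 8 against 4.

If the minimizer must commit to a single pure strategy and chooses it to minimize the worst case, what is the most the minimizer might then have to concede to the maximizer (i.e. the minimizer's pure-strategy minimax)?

The worst case (largest entry) in each column is 1: 8, 2: -2, 3: -8, 4: 9.
The best (smallest) of these is -8.

-8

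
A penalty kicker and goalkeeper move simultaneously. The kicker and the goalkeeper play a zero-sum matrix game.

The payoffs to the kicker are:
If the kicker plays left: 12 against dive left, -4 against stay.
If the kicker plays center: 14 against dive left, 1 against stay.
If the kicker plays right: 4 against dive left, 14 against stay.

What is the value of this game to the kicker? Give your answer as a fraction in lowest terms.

192/23

Row left is strictly dominated by row center, so the kicker never plays it.
The remaining 2×2 game on (center, right) × (dive left, stay) has no saddle point. Let the kicker play center with probability p; indifference gives 14p + 4(1−p) = p + 14(1−p), so p = 10/23.
Similarly the goalkeeper's optimal q on dive left is 13/23, and the value is 14·(13/23) + (1)·(10/23) = 192/23.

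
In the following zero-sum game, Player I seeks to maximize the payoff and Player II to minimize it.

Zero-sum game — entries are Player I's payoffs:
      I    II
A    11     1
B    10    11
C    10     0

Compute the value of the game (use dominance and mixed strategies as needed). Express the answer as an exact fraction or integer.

Row C is strictly dominated by row A, so Player I never plays it.
The remaining 2×2 game on (A, B) × (I, II) has no saddle point. Let Player I play A with probability p; indifference gives 11p + 10(1−p) = p + 11(1−p), so p = 1/11.
Similarly Player II's optimal q on I is 10/11, and the value is 11·(10/11) + (1)·(1/11) = 111/11.

111/11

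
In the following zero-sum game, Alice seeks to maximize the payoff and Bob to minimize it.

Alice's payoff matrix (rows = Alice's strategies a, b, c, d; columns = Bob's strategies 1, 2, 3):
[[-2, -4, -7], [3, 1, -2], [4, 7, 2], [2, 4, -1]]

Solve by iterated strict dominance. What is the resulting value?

2

Column 2 is strictly dominated by 3 for Bob (-7<-4, -2<1, 2<7, -1<4); eliminate 2.
Row a is strictly dominated by row b (3>-2, -2>-7); eliminate a.
Row b is strictly dominated by row c (4>3, 2>-2); eliminate b.
Row d is strictly dominated by row c (4>2, 2>-1); eliminate d.
Column 1 is strictly dominated by 3 for Bob (2<4); eliminate 1.
Only (c, 3) remains, with payoff 2.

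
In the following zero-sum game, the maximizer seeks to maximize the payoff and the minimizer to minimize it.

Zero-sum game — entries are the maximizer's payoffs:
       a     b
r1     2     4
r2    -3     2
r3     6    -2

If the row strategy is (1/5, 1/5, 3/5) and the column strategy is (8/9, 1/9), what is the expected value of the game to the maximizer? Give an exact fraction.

136/45

Against (8/9, 1/9), each row's expected payoff is r1: 20/9; r2: -22/9; r3: 46/9.
Taking the (1/5, 1/5, 3/5)-weighted average: (1/5)·(20/9) + (1/5)·(-22/9) + (3/5)·(46/9) = 136/45.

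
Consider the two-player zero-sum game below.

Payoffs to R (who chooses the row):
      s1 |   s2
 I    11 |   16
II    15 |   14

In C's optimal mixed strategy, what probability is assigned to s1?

1/3

Row minima are 11 and 14, so R's maximin is 14; column maxima are 15 and 16, so C's minimax is 15. These differ, so the equilibrium is in mixed strategies.
Let C play s1 with probability q. R is indifferent when 11q + 16(1−q) = 15q + 14(1−q), giving q = 1/3.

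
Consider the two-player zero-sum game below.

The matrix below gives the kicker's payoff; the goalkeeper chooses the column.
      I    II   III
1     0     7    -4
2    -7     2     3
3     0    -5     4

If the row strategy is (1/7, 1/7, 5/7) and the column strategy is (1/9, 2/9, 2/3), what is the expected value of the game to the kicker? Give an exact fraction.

25/21

Against (1/9, 2/9, 2/3), each row's expected payoff is 1: -10/9; 2: 5/3; 3: 14/9.
Taking the (1/7, 1/7, 5/7)-weighted average: (1/7)·(-10/9) + (1/7)·(5/3) + (5/7)·(14/9) = 25/21.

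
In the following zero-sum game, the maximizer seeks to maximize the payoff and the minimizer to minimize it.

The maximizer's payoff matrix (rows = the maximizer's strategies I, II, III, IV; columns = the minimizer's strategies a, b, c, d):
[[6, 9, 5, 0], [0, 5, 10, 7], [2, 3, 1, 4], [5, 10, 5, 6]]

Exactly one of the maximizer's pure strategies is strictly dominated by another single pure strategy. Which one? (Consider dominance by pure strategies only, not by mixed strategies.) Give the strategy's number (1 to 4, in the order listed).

Compare III with IV: 5 > 2, 10 > 3, 5 > 1, 6 > 4.
So IV strictly dominates III for the maximizer; III is strictly dominated.

3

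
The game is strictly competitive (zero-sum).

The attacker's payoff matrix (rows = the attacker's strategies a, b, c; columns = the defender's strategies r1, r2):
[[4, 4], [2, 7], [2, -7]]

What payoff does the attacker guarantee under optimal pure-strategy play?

Row minima: 4, 2, -7 → the attacker's maximin is 4.
Column maxima: 4, 7 → the defender's minimax is 4.
They coincide at (a, r1), so the value is 4.

4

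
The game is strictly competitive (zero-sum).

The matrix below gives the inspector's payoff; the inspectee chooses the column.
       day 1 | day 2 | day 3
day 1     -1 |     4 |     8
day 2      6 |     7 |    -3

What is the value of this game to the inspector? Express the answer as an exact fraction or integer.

5/2

Column day 2 is strictly dominated by day 1 for the inspectee (it gives the inspector more in every row).
The remaining 2×2 game on (day 1, day 2) × (day 1, day 3) has no saddle point. Let the inspector play day 1 with probability p; indifference gives −p + 6(1−p) = 8p − 3(1−p), so p = 1/2.
Similarly the inspectee's optimal q on day 1 is 11/18, and the value is -1·(11/18) + (8)·(7/18) = 5/2.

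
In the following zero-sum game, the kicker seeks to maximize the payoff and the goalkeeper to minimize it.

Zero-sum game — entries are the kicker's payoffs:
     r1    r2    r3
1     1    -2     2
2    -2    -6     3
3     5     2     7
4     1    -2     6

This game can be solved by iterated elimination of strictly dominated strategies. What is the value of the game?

2

Column r1 is strictly dominated by r2 for the goalkeeper (-2<1, -6<-2, 2<5, -2<1); eliminate r1.
Column r3 is strictly dominated by r2 for the goalkeeper (-2<2, -6<3, 2<7, -2<6); eliminate r3.
Row 1 is strictly dominated by row 3 (2>-2); eliminate 1.
Row 4 is strictly dominated by row 3 (2>-2); eliminate 4.
Row 2 is strictly dominated by row 3 (2>-6); eliminate 2.
Only (3, r2) remains, with payoff 2.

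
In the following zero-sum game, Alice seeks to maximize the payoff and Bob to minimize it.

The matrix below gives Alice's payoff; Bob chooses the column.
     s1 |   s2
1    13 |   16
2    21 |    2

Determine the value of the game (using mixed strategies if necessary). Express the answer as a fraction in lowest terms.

Row minima are 13 and 2, so Alice's maximin is 13; column maxima are 21 and 16, so Bob's minimax is 16. These differ, so the equilibrium is in mixed strategies.
Let Alice play 1 with probability p. Bob is indifferent when 13p + 21(1−p) = 16p + 2(1−p), giving p = 19/22.
Let Bob play s1 with probability q. Alice is indifferent when 13q + 16(1−q) = 21q + 2(1−q), giving q = 7/11.
The value is 13·(7/11) + (16)·(4/11) = 155/11.

155/11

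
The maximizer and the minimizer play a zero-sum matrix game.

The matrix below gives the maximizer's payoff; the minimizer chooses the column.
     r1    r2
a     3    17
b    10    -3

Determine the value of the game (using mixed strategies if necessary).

179/27

Row minima are 3 and -3, so the maximizer's maximin is 3; column maxima are 10 and 17, so the minimizer's minimax is 10. These differ, so the equilibrium is in mixed strategies.
Let the maximizer play a with probability p. The minimizer is indifferent when 3p + 10(1−p) = 17p − 3(1−p), giving p = 13/27.
Let the minimizer play r1 with probability q. The maximizer is indifferent when 3q + 17(1−q) = 10q − 3(1−q), giving q = 20/27.
The value is 3·(20/27) + (17)·(7/27) = 179/27.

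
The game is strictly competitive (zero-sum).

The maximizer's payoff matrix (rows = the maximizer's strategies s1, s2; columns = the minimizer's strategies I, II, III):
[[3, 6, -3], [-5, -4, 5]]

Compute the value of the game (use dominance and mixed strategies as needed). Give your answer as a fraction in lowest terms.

Column II is strictly dominated by I for the minimizer (it gives the maximizer more in every row).
The remaining 2×2 game on (s1, s2) × (I, III) has no saddle point. Let the maximizer play s1 with probability p; indifference gives 3p − 5(1−p) = −3p + 5(1−p), so p = 5/8.
Similarly the minimizer's optimal q on I is 1/2, and the value is 3·(1/2) + (-3)·(1/2) = 0.

0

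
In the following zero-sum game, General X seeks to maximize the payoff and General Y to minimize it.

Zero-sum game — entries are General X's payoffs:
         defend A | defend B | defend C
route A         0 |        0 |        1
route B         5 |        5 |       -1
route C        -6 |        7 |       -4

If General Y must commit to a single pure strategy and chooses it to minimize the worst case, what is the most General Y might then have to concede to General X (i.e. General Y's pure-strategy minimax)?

The worst case (largest entry) in each column is defend A: 5, defend B: 7, defend C: 1.
The best (smallest) of these is 1.

1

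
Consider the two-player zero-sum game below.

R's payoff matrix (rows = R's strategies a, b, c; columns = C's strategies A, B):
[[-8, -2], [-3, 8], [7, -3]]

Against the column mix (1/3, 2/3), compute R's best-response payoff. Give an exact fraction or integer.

a: (-8)·(1/3) + (-2)·(2/3) = -4.
b: (-3)·(1/3) + (8)·(2/3) = 13/3.
c: (7)·(1/3) + (-3)·(2/3) = 1/3.
The best pure response is b with expected payoff 13/3.

13/3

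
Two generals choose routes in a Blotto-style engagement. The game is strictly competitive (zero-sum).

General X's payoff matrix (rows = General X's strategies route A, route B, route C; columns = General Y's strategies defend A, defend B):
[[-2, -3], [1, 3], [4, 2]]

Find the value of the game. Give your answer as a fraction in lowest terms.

5/2

Row route A is strictly dominated by row route B, so General X never plays it.
The remaining 2×2 game on (route B, route C) × (defend A, defend B) has no saddle point. Let General X play route B with probability p; indifference gives p + 4(1−p) = 3p + 2(1−p), so p = 1/2.
Similarly General Y's optimal q on defend A is 1/4, and the value is 1·(1/4) + (3)·(3/4) = 5/2.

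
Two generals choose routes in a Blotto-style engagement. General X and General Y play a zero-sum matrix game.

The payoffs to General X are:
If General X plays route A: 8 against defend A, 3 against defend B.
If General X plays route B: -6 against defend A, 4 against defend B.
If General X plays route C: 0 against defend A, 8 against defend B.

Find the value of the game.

64/13

Row route B is strictly dominated by row route C, so General X never plays it.
The remaining 2×2 game on (route A, route C) × (defend A, defend B) has no saddle point. Let General X play route A with probability p; indifference gives 8p = 3p + 8(1−p), so p = 8/13.
Similarly General Y's optimal q on defend A is 5/13, and the value is 8·(5/13) + (3)·(8/13) = 64/13.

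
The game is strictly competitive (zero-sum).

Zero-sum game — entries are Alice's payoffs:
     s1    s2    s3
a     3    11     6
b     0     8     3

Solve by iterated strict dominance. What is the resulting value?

Column s2 is strictly dominated by s1 for Bob (3<11, 0<8); eliminate s2.
Column s3 is strictly dominated by s1 for Bob (3<6, 0<3); eliminate s3.
Row b is strictly dominated by row a (3>0); eliminate b.
Only (a, s1) remains, with payoff 3.

3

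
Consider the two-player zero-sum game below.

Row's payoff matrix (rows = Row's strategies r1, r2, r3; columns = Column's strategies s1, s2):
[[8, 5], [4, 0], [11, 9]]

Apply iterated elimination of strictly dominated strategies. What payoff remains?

9

Row r2 is strictly dominated by row r1 (8>4, 5>0); eliminate r2.
Row r1 is strictly dominated by row r3 (11>8, 9>5); eliminate r1.
Column s1 is strictly dominated by s2 for Column (9<11); eliminate s1.
Only (r3, s2) remains, with payoff 9.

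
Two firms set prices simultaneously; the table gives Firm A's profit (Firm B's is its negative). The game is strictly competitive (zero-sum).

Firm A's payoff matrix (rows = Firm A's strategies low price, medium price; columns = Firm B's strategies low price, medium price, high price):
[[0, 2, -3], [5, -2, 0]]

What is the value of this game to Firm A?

-6/7

Column low price is strictly dominated by high price for Firm B (it gives Firm A more in every row).
The remaining 2×2 game on (low price, medium price) × (medium price, high price) has no saddle point. Let Firm A play low price with probability p; indifference gives 2p − 2(1−p) = −3p, so p = 2/7.
Similarly Firm B's optimal q on medium price is 3/7, and the value is 2·(3/7) + (-3)·(4/7) = -6/7.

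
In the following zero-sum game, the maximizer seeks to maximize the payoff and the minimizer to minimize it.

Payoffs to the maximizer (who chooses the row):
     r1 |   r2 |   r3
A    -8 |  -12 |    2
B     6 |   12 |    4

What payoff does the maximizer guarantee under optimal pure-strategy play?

4

Row minima: -12, 4 → the maximizer's maximin is 4.
Column maxima: 6, 12, 4 → the minimizer's minimax is 4.
They coincide at (B, r3), so the value is 4.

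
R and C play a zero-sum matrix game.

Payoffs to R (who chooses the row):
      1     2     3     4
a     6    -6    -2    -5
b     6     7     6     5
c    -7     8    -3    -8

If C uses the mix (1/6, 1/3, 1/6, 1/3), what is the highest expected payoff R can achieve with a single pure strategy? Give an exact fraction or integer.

a: (6)·(1/6) + (-6)·(1/3) + (-2)·(1/6) + (-5)·(1/3) = -3.
b: (6)·(1/6) + (7)·(1/3) + (6)·(1/6) + (5)·(1/3) = 6.
c: (-7)·(1/6) + (8)·(1/3) + (-3)·(1/6) + (-8)·(1/3) = -5/3.
The best pure response is b with expected payoff 6.

6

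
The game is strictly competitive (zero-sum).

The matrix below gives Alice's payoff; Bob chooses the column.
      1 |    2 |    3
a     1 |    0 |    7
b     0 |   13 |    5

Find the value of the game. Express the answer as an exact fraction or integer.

13/14

Column 3 is strictly dominated by 1 for Bob (it gives Alice more in every row).
The remaining 2×2 game on (a, b) × (1, 2) has no saddle point. Let Alice play a with probability p; indifference gives p = 13(1−p), so p = 13/14.
Similarly Bob's optimal q on 1 is 13/14, and the value is 1·(13/14) + (0)·(1/14) = 13/14.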